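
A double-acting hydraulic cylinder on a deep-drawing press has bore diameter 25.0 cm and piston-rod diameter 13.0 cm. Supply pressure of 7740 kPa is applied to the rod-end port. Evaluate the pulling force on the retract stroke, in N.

F ≈ 2.77e5 N

Rod-side annular area A_ann = π/4 × (25.0² − 13.0²) = 358.1 cm^2
On retraction the pressure acts on the annular area (bore minus rod).
F = P × A_ann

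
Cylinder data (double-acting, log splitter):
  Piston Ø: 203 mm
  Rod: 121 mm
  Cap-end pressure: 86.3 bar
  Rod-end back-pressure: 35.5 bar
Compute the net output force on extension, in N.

Cap-side area A_cap = π/4 × (203 mm)² = 32370 mm^2
Rod-side annular area A_ann = π/4 × (203² − 121²) = 20870 mm^2
Net thrust = P_cap·A_cap − P_rod·A_ann = 2.793e5 N − 74080 N

F ≈ 2.05e5 N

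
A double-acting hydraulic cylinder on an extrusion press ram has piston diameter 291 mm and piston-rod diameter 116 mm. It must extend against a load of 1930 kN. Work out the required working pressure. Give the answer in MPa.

P ≈ 29.0 MPa

Cap-side area A_cap = π/4 × (291 mm)² = 66510 mm^2
P = F / A = 1930 kN / A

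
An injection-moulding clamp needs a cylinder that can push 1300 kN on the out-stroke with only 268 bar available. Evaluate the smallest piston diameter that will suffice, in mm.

D ≈ 249 mm

Extension force acts on the full piston face: F = P × (π/4)D².
D = √(4F / (πP)) = √(4 × 1300 kN / (π × 268 bar))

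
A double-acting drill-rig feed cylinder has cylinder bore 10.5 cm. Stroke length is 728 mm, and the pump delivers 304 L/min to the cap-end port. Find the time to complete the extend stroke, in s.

Cap-side area A_cap = π/4 × (10.5 cm)² = 86.59 cm^2
Swept volume V = A × L; t = V / Q = A·L / Q

t ≈ 1.24 s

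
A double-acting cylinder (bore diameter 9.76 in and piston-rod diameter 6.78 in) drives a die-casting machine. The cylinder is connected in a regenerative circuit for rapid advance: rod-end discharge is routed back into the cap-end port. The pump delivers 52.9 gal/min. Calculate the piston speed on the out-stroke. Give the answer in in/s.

v ≈ 5.64 in/s

In regeneration the rod-end outflow joins the pump flow into the cap end, so the net volume the pump must supply per unit advance equals the rod cross-section area.
Rod cross-section A_rod = π/4 × (6.78 in)² = 36.10 in^2
v = Q_pump / A_rod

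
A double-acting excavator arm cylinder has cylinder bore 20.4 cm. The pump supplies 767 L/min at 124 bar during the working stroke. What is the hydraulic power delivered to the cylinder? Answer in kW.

W ≈ 159 kW

Hydraulic power = P × Q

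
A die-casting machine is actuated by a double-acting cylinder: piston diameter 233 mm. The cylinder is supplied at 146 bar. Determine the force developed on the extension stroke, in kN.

F ≈ 623 kN

Cap-side area A_cap = π/4 × (233 mm)² = 42640 mm^2
F = P × A_cap = 146 bar × A_cap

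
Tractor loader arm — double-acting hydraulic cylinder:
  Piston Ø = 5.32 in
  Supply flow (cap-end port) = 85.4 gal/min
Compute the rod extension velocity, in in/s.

v ≈ 14.8 in/s

Cap-side area A_cap = π/4 × (5.32 in)² = 22.23 in^2
v = Q / A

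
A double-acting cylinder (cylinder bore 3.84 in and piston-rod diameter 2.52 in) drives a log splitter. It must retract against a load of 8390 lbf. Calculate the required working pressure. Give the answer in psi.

Rod-side annular area A_ann = π/4 × (3.84² − 2.52²) = 6.594 in^2
Retraction: pressure acts on the annular area.
P = F / A = 8390 lbf / A

P ≈ 1270 psi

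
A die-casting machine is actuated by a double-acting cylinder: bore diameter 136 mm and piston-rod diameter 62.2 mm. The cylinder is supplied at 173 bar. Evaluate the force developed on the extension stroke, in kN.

Cap-side area A_cap = π/4 × (136 mm)² = 14530 mm^2
F = P × A_cap = 173 bar × A_cap

F ≈ 251 kN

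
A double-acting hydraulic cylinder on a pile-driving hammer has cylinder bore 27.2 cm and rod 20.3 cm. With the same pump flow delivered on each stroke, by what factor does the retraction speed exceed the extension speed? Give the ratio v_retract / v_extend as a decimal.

v_ret/v_ext ≈ 2.26

Cap-side area A_cap = π/4 × (27.2 cm)² = 581.1 cm^2
Rod-side annular area A_ann = π/4 × (27.2² − 20.3²) = 257.4 cm^2
For equal Q, v ∝ 1/A, so v_ret/v_ext = A_cap/A_ann.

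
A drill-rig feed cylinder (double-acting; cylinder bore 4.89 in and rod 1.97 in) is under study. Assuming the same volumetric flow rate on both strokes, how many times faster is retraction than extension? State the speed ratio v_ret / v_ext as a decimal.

Cap-side area A_cap = π/4 × (4.89 in)² = 18.78 in^2
Rod-side annular area A_ann = π/4 × (4.89² − 1.97²) = 15.73 in^2
For equal Q, v ∝ 1/A, so v_ret/v_ext = A_cap/A_ann.

v_ret/v_ext ≈ 1.19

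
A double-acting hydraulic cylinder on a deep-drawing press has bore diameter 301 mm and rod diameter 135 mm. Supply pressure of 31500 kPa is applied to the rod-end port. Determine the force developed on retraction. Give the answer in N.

Rod-side annular area A_ann = π/4 × (301² − 135²) = 56840 mm^2
On retraction the pressure acts on the annular area (bore minus rod).
F = P × A_ann

F ≈ 1.79e6 N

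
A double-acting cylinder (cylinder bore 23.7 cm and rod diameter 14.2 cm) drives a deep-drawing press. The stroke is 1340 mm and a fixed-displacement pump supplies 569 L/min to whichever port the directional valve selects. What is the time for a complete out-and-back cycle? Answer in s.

Cap-side area A_cap = π/4 × (23.7 cm)² = 441.2 cm^2
Rod-side annular area A_ann = π/4 × (23.7² − 14.2²) = 282.8 cm^2
t_ext = A_cap·L/Q = 6.233 s
t_ret = A_ann·L/Q = 3.996 s
t_cycle = t_ext + t_ret

t ≈ 10.2 s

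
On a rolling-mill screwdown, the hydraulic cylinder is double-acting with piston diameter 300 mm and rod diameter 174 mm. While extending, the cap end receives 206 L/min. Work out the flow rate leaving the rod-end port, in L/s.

Q_out ≈ 2.28 L/s

Cap-side area A_cap = π/4 × (300 mm)² = 70690 mm^2
Rod-side annular area A_ann = π/4 × (300² − 174²) = 46910 mm^2
Piston speed v = Q_in/A_cap; rod-end outflow Q_out = v × A_ann = Q_in × A_ann/A_cap.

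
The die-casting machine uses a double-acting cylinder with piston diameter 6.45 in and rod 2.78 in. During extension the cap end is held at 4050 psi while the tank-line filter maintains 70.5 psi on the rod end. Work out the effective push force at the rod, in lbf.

Cap-side area A_cap = π/4 × (6.45 in)² = 32.67 in^2
Rod-side annular area A_ann = π/4 × (6.45² − 2.78²) = 26.60 in^2
Net thrust = P_cap·A_cap − P_rod·A_ann = 1.323e5 lbf − 1876 lbf

F ≈ 1.30e5 lbf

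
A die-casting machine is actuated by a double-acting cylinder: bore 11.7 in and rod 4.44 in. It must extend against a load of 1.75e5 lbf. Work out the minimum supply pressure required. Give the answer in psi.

P ≈ 1630 psi

Cap-side area A_cap = π/4 × (11.7 in)² = 107.5 in^2
P = F / A = 1.75e5 lbf / A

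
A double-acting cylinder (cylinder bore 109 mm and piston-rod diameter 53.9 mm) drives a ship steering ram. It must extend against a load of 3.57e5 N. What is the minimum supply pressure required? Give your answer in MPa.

Cap-side area A_cap = π/4 × (109 mm)² = 9331 mm^2
P = F / A = 3.57e5 N / A

P ≈ 38.3 MPa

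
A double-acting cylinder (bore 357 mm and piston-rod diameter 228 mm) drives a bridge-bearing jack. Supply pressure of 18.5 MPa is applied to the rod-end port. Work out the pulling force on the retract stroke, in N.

F ≈ 1.10e6 N

Rod-side annular area A_ann = π/4 × (357² − 228²) = 59270 mm^2
On retraction the pressure acts on the annular area (bore minus rod).
F = P × A_ann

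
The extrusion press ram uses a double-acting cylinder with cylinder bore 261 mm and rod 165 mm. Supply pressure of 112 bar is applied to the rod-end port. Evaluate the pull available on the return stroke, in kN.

F ≈ 360 kN

Rod-side annular area A_ann = π/4 × (261² − 165²) = 32120 mm^2
On retraction the pressure acts on the annular area (bore minus rod).
F = P × A_ann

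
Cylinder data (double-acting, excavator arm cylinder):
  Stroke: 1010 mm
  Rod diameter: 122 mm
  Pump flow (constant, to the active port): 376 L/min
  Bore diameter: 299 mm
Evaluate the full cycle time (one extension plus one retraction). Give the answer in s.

t ≈ 20.7 s

Cap-side area A_cap = π/4 × (299 mm)² = 70220 mm^2
Rod-side annular area A_ann = π/4 × (299² − 122²) = 58530 mm^2
t_ext = A_cap·L/Q = 11.32 s
t_ret = A_ann·L/Q = 9.433 s
t_cycle = t_ext + t_ret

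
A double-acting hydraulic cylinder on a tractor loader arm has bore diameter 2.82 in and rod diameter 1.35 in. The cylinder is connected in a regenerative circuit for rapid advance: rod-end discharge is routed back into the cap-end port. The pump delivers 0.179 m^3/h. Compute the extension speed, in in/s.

v ≈ 2.12 in/s

In regeneration the rod-end outflow joins the pump flow into the cap end, so the net volume the pump must supply per unit advance equals the rod cross-section area.
Rod cross-section A_rod = π/4 × (1.35 in)² = 1.431 in^2
v = Q_pump / A_rod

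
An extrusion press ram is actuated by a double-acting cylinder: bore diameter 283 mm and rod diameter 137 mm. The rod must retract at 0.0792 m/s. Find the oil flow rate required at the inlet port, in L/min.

Q ≈ 229 L/min

Rod-side annular area A_ann = π/4 × (283² − 137²) = 48160 mm^2
Q = A × v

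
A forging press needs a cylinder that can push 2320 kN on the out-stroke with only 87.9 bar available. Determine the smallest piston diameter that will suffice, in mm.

D ≈ 580 mm

Extension force acts on the full piston face: F = P × (π/4)D².
D = √(4F / (πP)) = √(4 × 2320 kN / (π × 87.9 bar))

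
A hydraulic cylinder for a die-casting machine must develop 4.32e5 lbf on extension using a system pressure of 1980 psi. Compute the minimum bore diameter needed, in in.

Extension force acts on the full piston face: F = P × (π/4)D².
D = √(4F / (πP)) = √(4 × 4.32e5 lbf / (π × 1980 psi))

D ≈ 16.7 in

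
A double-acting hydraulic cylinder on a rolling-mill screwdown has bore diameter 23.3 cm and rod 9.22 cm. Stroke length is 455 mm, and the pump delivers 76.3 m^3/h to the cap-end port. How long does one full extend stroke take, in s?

Cap-side area A_cap = π/4 × (23.3 cm)² = 426.4 cm^2
Swept volume V = A × L; t = V / Q = A·L / Q

t ≈ 0.915 s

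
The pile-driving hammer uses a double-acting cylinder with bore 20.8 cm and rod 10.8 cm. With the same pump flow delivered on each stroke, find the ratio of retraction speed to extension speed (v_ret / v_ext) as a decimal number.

Cap-side area A_cap = π/4 × (20.8 cm)² = 339.8 cm^2
Rod-side annular area A_ann = π/4 × (20.8² − 10.8²) = 248.2 cm^2
For equal Q, v ∝ 1/A, so v_ret/v_ext = A_cap/A_ann.

v_ret/v_ext ≈ 1.37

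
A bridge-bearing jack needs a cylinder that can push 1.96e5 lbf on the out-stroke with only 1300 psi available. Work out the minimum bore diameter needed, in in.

Extension force acts on the full piston face: F = P × (π/4)D².
D = √(4F / (πP)) = √(4 × 1.96e5 lbf / (π × 1300 psi))

D ≈ 13.9 in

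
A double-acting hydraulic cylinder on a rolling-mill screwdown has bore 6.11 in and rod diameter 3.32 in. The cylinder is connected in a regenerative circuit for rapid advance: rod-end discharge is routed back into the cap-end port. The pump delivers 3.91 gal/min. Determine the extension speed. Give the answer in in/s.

In regeneration the rod-end outflow joins the pump flow into the cap end, so the net volume the pump must supply per unit advance equals the rod cross-section area.
Rod cross-section A_rod = π/4 × (3.32 in)² = 8.657 in^2
v = Q_pump / A_rod

v ≈ 1.74 in/s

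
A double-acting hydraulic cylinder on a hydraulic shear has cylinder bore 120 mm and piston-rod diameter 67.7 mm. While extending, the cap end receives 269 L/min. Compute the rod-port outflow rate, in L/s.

Q_out ≈ 3.06 L/s

Cap-side area A_cap = π/4 × (120 mm)² = 11310 mm^2
Rod-side annular area A_ann = π/4 × (120² − 67.7²) = 7710 mm^2
Piston speed v = Q_in/A_cap; rod-end outflow Q_out = v × A_ann = Q_in × A_ann/A_cap.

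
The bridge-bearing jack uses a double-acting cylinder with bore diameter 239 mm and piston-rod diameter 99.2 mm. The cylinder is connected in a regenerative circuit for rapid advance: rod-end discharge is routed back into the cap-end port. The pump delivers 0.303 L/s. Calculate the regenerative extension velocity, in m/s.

In regeneration the rod-end outflow joins the pump flow into the cap end, so the net volume the pump must supply per unit advance equals the rod cross-section area.
Rod cross-section A_rod = π/4 × (99.2 mm)² = 7729 mm^2
v = Q_pump / A_rod

v ≈ 0.0392 m/s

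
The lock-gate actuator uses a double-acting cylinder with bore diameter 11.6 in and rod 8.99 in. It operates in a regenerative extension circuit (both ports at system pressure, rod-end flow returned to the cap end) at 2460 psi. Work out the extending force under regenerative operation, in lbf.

With equal pressure on both faces, forces on the annular region cancel; the net push is pressure × rod cross-section.
Rod cross-section A_rod = π/4 × (8.99 in)² = 63.48 in^2
F = P × A_rod

F ≈ 1.56e5 lbf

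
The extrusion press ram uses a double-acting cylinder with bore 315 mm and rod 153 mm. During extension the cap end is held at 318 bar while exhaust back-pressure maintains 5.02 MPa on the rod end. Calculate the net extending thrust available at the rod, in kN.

F ≈ 2180 kN

Cap-side area A_cap = π/4 × (315 mm)² = 77930 mm^2
Rod-side annular area A_ann = π/4 × (315² − 153²) = 59550 mm^2
Net thrust = P_cap·A_cap − P_rod·A_ann = 2478 kN − 298.9 kN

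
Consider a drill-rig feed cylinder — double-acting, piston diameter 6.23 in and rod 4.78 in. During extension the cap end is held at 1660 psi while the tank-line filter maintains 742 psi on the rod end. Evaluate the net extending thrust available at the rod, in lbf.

F ≈ 41300 lbf

Cap-side area A_cap = π/4 × (6.23 in)² = 30.48 in^2
Rod-side annular area A_ann = π/4 × (6.23² − 4.78²) = 12.54 in^2
Net thrust = P_cap·A_cap − P_rod·A_ann = 50600 lbf − 9304 lbf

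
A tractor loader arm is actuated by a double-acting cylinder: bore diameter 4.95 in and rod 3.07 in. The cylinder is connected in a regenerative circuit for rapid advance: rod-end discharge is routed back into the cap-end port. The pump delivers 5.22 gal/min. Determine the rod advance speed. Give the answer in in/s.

In regeneration the rod-end outflow joins the pump flow into the cap end, so the net volume the pump must supply per unit advance equals the rod cross-section area.
Rod cross-section A_rod = π/4 × (3.07 in)² = 7.402 in^2
v = Q_pump / A_rod

v ≈ 2.71 in/s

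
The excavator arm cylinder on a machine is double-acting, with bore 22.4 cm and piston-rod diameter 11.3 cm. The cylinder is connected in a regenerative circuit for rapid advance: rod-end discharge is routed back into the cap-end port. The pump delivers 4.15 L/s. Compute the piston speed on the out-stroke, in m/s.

In regeneration the rod-end outflow joins the pump flow into the cap end, so the net volume the pump must supply per unit advance equals the rod cross-section area.
Rod cross-section A_rod = π/4 × (11.3 cm)² = 100.3 cm^2
v = Q_pump / A_rod

v ≈ 0.414 m/s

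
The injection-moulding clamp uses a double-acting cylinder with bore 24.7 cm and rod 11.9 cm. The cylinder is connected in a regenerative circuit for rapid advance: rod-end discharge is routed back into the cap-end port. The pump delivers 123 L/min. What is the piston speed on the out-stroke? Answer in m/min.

v ≈ 11.1 m/min

In regeneration the rod-end outflow joins the pump flow into the cap end, so the net volume the pump must supply per unit advance equals the rod cross-section area.
Rod cross-section A_rod = π/4 × (11.9 cm)² = 111.2 cm^2
v = Q_pump / A_rod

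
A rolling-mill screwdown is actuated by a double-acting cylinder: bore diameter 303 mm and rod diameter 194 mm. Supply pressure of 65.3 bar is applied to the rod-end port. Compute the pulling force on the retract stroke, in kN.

F ≈ 278 kN

Rod-side annular area A_ann = π/4 × (303² − 194²) = 42550 mm^2
On retraction the pressure acts on the annular area (bore minus rod).
F = P × A_ann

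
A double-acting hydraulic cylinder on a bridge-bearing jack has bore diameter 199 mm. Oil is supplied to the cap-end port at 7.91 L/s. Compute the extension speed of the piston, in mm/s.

Cap-side area A_cap = π/4 × (199 mm)² = 31100 mm^2
v = Q / A

v ≈ 254 mm/s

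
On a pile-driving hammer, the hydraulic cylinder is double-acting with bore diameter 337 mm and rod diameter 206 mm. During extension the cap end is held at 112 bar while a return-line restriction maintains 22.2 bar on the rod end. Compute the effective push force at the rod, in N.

F ≈ 8.75e5 N

Cap-side area A_cap = π/4 × (337 mm)² = 89200 mm^2
Rod-side annular area A_ann = π/4 × (337² − 206²) = 55870 mm^2
Net thrust = P_cap·A_cap − P_rod·A_ann = 9.990e5 N − 1.240e5 N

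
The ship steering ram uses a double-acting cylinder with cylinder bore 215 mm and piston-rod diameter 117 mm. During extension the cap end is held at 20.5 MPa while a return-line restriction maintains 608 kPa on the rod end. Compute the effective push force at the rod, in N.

Cap-side area A_cap = π/4 × (215 mm)² = 36310 mm^2
Rod-side annular area A_ann = π/4 × (215² − 117²) = 25550 mm^2
Net thrust = P_cap·A_cap − P_rod·A_ann = 7.443e5 N − 15540 N

F ≈ 7.29e5 N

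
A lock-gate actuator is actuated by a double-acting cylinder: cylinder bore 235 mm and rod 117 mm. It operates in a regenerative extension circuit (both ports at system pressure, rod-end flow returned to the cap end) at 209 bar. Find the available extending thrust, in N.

With equal pressure on both faces, forces on the annular region cancel; the net push is pressure × rod cross-section.
Rod cross-section A_rod = π/4 × (117 mm)² = 10750 mm^2
F = P × A_rod

F ≈ 2.25e5 N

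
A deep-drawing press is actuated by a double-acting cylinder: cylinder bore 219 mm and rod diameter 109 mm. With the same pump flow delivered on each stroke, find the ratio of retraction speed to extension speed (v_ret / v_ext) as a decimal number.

Cap-side area A_cap = π/4 × (219 mm)² = 37670 mm^2
Rod-side annular area A_ann = π/4 × (219² − 109²) = 28340 mm^2
For equal Q, v ∝ 1/A, so v_ret/v_ext = A_cap/A_ann.

v_ret/v_ext ≈ 1.33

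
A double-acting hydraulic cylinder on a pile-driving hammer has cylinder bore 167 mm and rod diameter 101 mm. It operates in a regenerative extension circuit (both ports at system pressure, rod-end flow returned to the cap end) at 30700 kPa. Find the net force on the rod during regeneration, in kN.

With equal pressure on both faces, forces on the annular region cancel; the net push is pressure × rod cross-section.
Rod cross-section A_rod = π/4 × (101 mm)² = 8012 mm^2
F = P × A_rod

F ≈ 246 kN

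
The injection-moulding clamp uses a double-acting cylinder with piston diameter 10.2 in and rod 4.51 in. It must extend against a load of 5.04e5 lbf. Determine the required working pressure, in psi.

P ≈ 6170 psi

Cap-side area A_cap = π/4 × (10.2 in)² = 81.71 in^2
P = F / A = 5.04e5 lbf / A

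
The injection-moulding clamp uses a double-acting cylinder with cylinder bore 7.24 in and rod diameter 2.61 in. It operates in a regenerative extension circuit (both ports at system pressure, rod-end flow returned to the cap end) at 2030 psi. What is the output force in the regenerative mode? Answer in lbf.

F ≈ 10900 lbf

With equal pressure on both faces, forces on the annular region cancel; the net push is pressure × rod cross-section.
Rod cross-section A_rod = π/4 × (2.61 in)² = 5.350 in^2
F = P × A_rod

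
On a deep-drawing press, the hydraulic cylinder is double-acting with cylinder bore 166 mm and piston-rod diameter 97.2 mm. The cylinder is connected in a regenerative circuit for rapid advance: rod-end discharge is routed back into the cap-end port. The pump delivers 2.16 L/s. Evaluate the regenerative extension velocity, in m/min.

In regeneration the rod-end outflow joins the pump flow into the cap end, so the net volume the pump must supply per unit advance equals the rod cross-section area.
Rod cross-section A_rod = π/4 × (97.2 mm)² = 7420 mm^2
v = Q_pump / A_rod

v ≈ 17.5 m/min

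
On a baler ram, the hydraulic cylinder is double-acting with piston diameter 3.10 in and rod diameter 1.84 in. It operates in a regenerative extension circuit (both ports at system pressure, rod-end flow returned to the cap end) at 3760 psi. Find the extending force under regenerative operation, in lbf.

With equal pressure on both faces, forces on the annular region cancel; the net push is pressure × rod cross-section.
Rod cross-section A_rod = π/4 × (1.84 in)² = 2.659 in^2
F = P × A_rod

F ≈ 10000 lbf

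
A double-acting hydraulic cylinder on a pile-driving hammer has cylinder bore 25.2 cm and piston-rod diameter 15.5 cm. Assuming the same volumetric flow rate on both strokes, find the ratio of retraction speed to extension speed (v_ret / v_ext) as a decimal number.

v_ret/v_ext ≈ 1.61

Cap-side area A_cap = π/4 × (25.2 cm)² = 498.8 cm^2
Rod-side annular area A_ann = π/4 × (25.2² − 15.5²) = 310.1 cm^2
For equal Q, v ∝ 1/A, so v_ret/v_ext = A_cap/A_ann.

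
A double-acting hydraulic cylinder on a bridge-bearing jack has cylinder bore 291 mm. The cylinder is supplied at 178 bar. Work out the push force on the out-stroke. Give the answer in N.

Cap-side area A_cap = π/4 × (291 mm)² = 66510 mm^2
F = P × A_cap = 178 bar × A_cap

F ≈ 1.18e6 N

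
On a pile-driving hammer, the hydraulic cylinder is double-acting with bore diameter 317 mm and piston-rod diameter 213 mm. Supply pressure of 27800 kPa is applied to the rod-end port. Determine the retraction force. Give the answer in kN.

F ≈ 1200 kN

Rod-side annular area A_ann = π/4 × (317² − 213²) = 43290 mm^2
On retraction the pressure acts on the annular area (bore minus rod).
F = P × A_ann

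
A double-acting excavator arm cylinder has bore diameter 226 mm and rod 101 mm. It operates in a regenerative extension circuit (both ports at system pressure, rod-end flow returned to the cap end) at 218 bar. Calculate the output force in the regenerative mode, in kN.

F ≈ 175 kN

With equal pressure on both faces, forces on the annular region cancel; the net push is pressure × rod cross-section.
Rod cross-section A_rod = π/4 × (101 mm)² = 8012 mm^2
F = P × A_rod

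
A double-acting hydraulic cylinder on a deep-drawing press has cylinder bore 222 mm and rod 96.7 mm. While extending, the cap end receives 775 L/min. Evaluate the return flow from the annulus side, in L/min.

Cap-side area A_cap = π/4 × (222 mm)² = 38710 mm^2
Rod-side annular area A_ann = π/4 × (222² − 96.7²) = 31360 mm^2
Piston speed v = Q_in/A_cap; rod-end outflow Q_out = v × A_ann = Q_in × A_ann/A_cap.

Q_out ≈ 628 L/min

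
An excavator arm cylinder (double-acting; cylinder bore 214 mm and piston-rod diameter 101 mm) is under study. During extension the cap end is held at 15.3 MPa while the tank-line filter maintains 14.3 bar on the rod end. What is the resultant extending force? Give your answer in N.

F ≈ 5.10e5 N

Cap-side area A_cap = π/4 × (214 mm)² = 35970 mm^2
Rod-side annular area A_ann = π/4 × (214² − 101²) = 27960 mm^2
Net thrust = P_cap·A_cap − P_rod·A_ann = 5.503e5 N − 39980 N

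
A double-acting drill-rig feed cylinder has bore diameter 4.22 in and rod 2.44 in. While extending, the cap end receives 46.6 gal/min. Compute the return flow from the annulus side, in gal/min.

Q_out ≈ 31.0 gal/min

Cap-side area A_cap = π/4 × (4.22 in)² = 13.99 in^2
Rod-side annular area A_ann = π/4 × (4.22² − 2.44²) = 9.311 in^2
Piston speed v = Q_in/A_cap; rod-end outflow Q_out = v × A_ann = Q_in × A_ann/A_cap.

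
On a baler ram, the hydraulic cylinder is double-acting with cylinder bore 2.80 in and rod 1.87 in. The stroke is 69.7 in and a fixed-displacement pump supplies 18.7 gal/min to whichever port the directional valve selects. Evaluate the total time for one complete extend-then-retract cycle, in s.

Cap-side area A_cap = π/4 × (2.80 in)² = 6.158 in^2
Rod-side annular area A_ann = π/4 × (2.80² − 1.87²) = 3.411 in^2
t_ext = A_cap·L/Q = 5.961 s
t_ret = A_ann·L/Q = 3.302 s
t_cycle = t_ext + t_ret

t ≈ 9.26 s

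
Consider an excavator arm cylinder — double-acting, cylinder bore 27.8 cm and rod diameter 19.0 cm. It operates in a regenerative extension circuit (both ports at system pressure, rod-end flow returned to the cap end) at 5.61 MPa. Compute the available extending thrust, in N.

With equal pressure on both faces, forces on the annular region cancel; the net push is pressure × rod cross-section.
Rod cross-section A_rod = π/4 × (19.0 cm)² = 283.5 cm^2
F = P × A_rod

F ≈ 1.59e5 N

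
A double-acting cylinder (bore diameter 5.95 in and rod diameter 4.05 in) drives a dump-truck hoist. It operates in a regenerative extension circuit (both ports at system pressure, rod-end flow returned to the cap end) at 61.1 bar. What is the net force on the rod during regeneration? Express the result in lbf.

With equal pressure on both faces, forces on the annular region cancel; the net push is pressure × rod cross-section.
Rod cross-section A_rod = π/4 × (4.05 in)² = 12.88 in^2
F = P × A_rod

F ≈ 11400 lbf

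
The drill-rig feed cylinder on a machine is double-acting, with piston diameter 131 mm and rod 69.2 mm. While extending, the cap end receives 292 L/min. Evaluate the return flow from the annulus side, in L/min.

Q_out ≈ 211 L/min

Cap-side area A_cap = π/4 × (131 mm)² = 13480 mm^2
Rod-side annular area A_ann = π/4 × (131² − 69.2²) = 9717 mm^2
Piston speed v = Q_in/A_cap; rod-end outflow Q_out = v × A_ann = Q_in × A_ann/A_cap.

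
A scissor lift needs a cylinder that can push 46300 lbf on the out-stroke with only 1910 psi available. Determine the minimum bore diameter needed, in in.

D ≈ 5.56 in

Extension force acts on the full piston face: F = P × (π/4)D².
D = √(4F / (πP)) = √(4 × 46300 lbf / (π × 1910 psi))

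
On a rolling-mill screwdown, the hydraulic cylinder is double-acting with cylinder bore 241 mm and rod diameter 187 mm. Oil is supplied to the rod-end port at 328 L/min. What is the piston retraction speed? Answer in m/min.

Rod-side annular area A_ann = π/4 × (241² − 187²) = 18150 mm^2
Flow into the rod-end port fills the annular volume.
v = Q / A

v ≈ 18.1 m/min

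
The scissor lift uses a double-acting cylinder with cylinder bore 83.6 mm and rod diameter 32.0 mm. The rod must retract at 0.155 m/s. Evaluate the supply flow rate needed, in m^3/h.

Rod-side annular area A_ann = π/4 × (83.6² − 32.0²) = 4685 mm^2
Q = A × v

Q ≈ 2.61 m^3/h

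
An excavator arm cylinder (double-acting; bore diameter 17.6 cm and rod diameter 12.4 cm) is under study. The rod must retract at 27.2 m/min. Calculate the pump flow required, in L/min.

Rod-side annular area A_ann = π/4 × (17.6² − 12.4²) = 122.5 cm^2
Q = A × v

Q ≈ 333 L/min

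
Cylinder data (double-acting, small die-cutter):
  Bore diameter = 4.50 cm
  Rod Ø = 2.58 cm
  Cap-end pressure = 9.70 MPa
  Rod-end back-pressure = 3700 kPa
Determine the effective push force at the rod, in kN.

F ≈ 11.5 kN

Cap-side area A_cap = π/4 × (4.50 cm)² = 15.90 cm^2
Rod-side annular area A_ann = π/4 × (4.50² − 2.58²) = 10.68 cm^2
Net thrust = P_cap·A_cap − P_rod·A_ann = 15.43 kN − 3.950 kN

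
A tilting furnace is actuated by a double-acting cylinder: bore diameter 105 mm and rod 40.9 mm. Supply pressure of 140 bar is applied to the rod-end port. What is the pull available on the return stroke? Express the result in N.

Rod-side annular area A_ann = π/4 × (105² − 40.9²) = 7345 mm^2
On retraction the pressure acts on the annular area (bore minus rod).
F = P × A_ann

F ≈ 1.03e5 N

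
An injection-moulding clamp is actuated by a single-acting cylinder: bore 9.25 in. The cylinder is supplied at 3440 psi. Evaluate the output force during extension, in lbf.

F ≈ 2.31e5 lbf

Cap-side area A_cap = π/4 × (9.25 in)² = 67.20 in^2
F = P × A_cap = 3440 psi × A_cap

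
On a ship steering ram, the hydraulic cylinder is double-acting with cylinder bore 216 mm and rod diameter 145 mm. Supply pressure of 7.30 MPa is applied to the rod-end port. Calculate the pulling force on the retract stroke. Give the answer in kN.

F ≈ 147 kN

Rod-side annular area A_ann = π/4 × (216² − 145²) = 20130 mm^2
On retraction the pressure acts on the annular area (bore minus rod).
F = P × A_ann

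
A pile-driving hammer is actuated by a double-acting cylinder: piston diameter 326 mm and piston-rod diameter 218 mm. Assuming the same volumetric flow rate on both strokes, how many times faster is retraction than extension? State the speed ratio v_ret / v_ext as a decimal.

v_ret/v_ext ≈ 1.81

Cap-side area A_cap = π/4 × (326 mm)² = 83470 mm^2
Rod-side annular area A_ann = π/4 × (326² − 218²) = 46140 mm^2
For equal Q, v ∝ 1/A, so v_ret/v_ext = A_cap/A_ann.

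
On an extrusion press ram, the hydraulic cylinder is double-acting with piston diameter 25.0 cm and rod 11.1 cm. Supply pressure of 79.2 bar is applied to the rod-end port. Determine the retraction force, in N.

Rod-side annular area A_ann = π/4 × (25.0² − 11.1²) = 394.1 cm^2
On retraction the pressure acts on the annular area (bore minus rod).
F = P × A_ann

F ≈ 3.12e5 N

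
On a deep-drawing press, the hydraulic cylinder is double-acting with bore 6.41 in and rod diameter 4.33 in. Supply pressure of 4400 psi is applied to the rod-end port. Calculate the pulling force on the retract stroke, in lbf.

F ≈ 77200 lbf

Rod-side annular area A_ann = π/4 × (6.41² − 4.33²) = 17.55 in^2
On retraction the pressure acts on the annular area (bore minus rod).
F = P × A_ann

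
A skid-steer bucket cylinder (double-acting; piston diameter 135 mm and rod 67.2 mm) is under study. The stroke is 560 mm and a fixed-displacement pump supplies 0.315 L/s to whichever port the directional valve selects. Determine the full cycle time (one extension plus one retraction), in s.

Cap-side area A_cap = π/4 × (135 mm)² = 14310 mm^2
Rod-side annular area A_ann = π/4 × (135² − 67.2²) = 10770 mm^2
t_ext = A_cap·L/Q = 25.45 s
t_ret = A_ann·L/Q = 19.14 s
t_cycle = t_ext + t_ret

t ≈ 44.6 s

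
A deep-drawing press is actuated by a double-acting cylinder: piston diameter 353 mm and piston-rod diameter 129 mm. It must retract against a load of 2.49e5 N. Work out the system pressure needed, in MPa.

Rod-side annular area A_ann = π/4 × (353² − 129²) = 84800 mm^2
Retraction: pressure acts on the annular area.
P = F / A = 2.49e5 N / A

P ≈ 2.94 MPa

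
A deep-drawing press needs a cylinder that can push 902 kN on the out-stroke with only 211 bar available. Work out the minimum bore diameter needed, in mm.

D ≈ 233 mm

Extension force acts on the full piston face: F = P × (π/4)D².
D = √(4F / (πP)) = √(4 × 902 kN / (π × 211 bar))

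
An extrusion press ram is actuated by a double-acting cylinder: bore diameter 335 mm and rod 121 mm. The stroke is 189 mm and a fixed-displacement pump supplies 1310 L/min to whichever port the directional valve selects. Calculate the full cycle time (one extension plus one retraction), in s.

Cap-side area A_cap = π/4 × (335 mm)² = 88140 mm^2
Rod-side annular area A_ann = π/4 × (335² − 121²) = 76640 mm^2
t_ext = A_cap·L/Q = 0.7630 s
t_ret = A_ann·L/Q = 0.6635 s
t_cycle = t_ext + t_ret

t ≈ 1.43 s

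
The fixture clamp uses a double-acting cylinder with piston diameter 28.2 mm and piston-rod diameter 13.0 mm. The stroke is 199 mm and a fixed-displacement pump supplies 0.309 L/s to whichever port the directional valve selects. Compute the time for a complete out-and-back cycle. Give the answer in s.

Cap-side area A_cap = π/4 × (28.2 mm)² = 624.6 mm^2
Rod-side annular area A_ann = π/4 × (28.2² − 13.0²) = 491.8 mm^2
t_ext = A_cap·L/Q = 0.4022 s
t_ret = A_ann·L/Q = 0.3168 s
t_cycle = t_ext + t_ret

t ≈ 0.719 s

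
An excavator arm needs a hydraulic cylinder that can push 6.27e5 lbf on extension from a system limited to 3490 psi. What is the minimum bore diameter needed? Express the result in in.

D ≈ 15.1 in

Extension force acts on the full piston face: F = P × (π/4)D².
D = √(4F / (πP)) = √(4 × 6.27e5 lbf / (π × 3490 psi))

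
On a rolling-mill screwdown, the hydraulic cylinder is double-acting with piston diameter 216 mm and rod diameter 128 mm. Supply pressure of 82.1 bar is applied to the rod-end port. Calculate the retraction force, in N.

Rod-side annular area A_ann = π/4 × (216² − 128²) = 23780 mm^2
On retraction the pressure acts on the annular area (bore minus rod).
F = P × A_ann

F ≈ 1.95e5 N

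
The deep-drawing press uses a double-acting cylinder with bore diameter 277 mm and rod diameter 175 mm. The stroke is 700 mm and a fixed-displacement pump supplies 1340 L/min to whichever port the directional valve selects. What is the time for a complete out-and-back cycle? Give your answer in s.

t ≈ 3.02 s

Cap-side area A_cap = π/4 × (277 mm)² = 60260 mm^2
Rod-side annular area A_ann = π/4 × (277² − 175²) = 36210 mm^2
t_ext = A_cap·L/Q = 1.889 s
t_ret = A_ann·L/Q = 1.135 s
t_cycle = t_ext + t_ret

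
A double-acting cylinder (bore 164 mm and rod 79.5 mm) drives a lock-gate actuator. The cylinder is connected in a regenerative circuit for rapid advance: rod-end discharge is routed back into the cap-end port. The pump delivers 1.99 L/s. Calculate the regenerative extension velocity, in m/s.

In regeneration the rod-end outflow joins the pump flow into the cap end, so the net volume the pump must supply per unit advance equals the rod cross-section area.
Rod cross-section A_rod = π/4 × (79.5 mm)² = 4964 mm^2
v = Q_pump / A_rod

v ≈ 0.401 m/s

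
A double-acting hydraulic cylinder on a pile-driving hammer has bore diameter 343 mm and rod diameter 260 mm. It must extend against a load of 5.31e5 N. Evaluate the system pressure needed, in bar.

Cap-side area A_cap = π/4 × (343 mm)² = 92400 mm^2
P = F / A = 5.31e5 N / A

P ≈ 57.5 bar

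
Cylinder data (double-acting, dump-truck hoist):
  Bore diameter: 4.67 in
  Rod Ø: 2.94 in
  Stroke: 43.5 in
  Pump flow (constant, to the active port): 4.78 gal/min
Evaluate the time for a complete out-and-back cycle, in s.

Cap-side area A_cap = π/4 × (4.67 in)² = 17.13 in^2
Rod-side annular area A_ann = π/4 × (4.67² − 2.94²) = 10.34 in^2
t_ext = A_cap·L/Q = 40.49 s
t_ret = A_ann·L/Q = 24.44 s
t_cycle = t_ext + t_ret

t ≈ 64.9 s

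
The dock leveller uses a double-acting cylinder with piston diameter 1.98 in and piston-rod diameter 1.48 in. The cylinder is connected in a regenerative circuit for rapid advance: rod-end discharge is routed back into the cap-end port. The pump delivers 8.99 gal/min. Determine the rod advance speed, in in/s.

v ≈ 20.1 in/s

In regeneration the rod-end outflow joins the pump flow into the cap end, so the net volume the pump must supply per unit advance equals the rod cross-section area.
Rod cross-section A_rod = π/4 × (1.48 in)² = 1.720 in^2
v = Q_pump / A_rod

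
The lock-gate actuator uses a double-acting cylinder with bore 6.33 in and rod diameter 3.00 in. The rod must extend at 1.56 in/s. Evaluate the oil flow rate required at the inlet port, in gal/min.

Q ≈ 12.8 gal/min

Cap-side area A_cap = π/4 × (6.33 in)² = 31.47 in^2
Q = A × v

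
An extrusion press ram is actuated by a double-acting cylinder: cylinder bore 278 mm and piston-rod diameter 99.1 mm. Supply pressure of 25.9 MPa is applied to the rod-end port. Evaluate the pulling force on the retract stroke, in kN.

Rod-side annular area A_ann = π/4 × (278² − 99.1²) = 52990 mm^2
On retraction the pressure acts on the annular area (bore minus rod).
F = P × A_ann

F ≈ 1370 kN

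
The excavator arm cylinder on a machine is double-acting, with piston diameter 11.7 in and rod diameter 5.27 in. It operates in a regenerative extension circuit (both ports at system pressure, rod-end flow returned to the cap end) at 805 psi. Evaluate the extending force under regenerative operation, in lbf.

F ≈ 17600 lbf

With equal pressure on both faces, forces on the annular region cancel; the net push is pressure × rod cross-section.
Rod cross-section A_rod = π/4 × (5.27 in)² = 21.81 in^2
F = P × A_rod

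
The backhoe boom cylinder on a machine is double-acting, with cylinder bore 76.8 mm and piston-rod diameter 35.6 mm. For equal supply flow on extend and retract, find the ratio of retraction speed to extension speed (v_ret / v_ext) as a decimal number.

v_ret/v_ext ≈ 1.27

Cap-side area A_cap = π/4 × (76.8 mm)² = 4632 mm^2
Rod-side annular area A_ann = π/4 × (76.8² − 35.6²) = 3637 mm^2
For equal Q, v ∝ 1/A, so v_ret/v_ext = A_cap/A_ann.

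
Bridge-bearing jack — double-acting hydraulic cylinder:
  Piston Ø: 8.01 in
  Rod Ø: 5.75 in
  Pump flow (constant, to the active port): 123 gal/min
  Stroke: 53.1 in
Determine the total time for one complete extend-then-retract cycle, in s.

Cap-side area A_cap = π/4 × (8.01 in)² = 50.39 in^2
Rod-side annular area A_ann = π/4 × (8.01² − 5.75²) = 24.42 in^2
t_ext = A_cap·L/Q = 5.650 s
t_ret = A_ann·L/Q = 2.739 s
t_cycle = t_ext + t_ret

t ≈ 8.39 s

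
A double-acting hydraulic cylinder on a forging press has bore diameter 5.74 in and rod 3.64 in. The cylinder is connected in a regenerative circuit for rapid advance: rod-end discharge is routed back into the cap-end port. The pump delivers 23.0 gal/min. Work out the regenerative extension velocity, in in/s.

In regeneration the rod-end outflow joins the pump flow into the cap end, so the net volume the pump must supply per unit advance equals the rod cross-section area.
Rod cross-section A_rod = π/4 × (3.64 in)² = 10.41 in^2
v = Q_pump / A_rod

v ≈ 8.51 in/s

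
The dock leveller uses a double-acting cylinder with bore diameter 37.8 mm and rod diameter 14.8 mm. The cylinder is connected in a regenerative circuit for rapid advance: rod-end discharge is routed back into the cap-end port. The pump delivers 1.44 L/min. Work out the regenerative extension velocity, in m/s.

In regeneration the rod-end outflow joins the pump flow into the cap end, so the net volume the pump must supply per unit advance equals the rod cross-section area.
Rod cross-section A_rod = π/4 × (14.8 mm)² = 172.0 mm^2
v = Q_pump / A_rod

v ≈ 0.140 m/s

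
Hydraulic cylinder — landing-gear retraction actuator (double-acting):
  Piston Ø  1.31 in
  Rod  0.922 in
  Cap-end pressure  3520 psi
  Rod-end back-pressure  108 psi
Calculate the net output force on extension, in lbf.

Cap-side area A_cap = π/4 × (1.31 in)² = 1.348 in^2
Rod-side annular area A_ann = π/4 × (1.31² − 0.922²) = 0.6802 in^2
Net thrust = P_cap·A_cap − P_rod·A_ann = 4744 lbf − 73.46 lbf

F ≈ 4670 lbf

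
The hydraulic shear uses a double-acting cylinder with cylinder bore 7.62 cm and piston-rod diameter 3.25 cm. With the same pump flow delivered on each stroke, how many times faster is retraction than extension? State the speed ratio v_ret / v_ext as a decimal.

v_ret/v_ext ≈ 1.22

Cap-side area A_cap = π/4 × (7.62 cm)² = 45.60 cm^2
Rod-side annular area A_ann = π/4 × (7.62² − 3.25²) = 37.31 cm^2
For equal Q, v ∝ 1/A, so v_ret/v_ext = A_cap/A_ann.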